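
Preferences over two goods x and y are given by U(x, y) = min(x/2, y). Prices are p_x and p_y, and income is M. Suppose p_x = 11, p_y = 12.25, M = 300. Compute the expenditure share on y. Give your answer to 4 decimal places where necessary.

Here 2·11 + 12.25 = 34.25, giving x* = 17.5182 and y* = 8.7591.
Expenditure on y: 12.25·8.7591 = 107.2993; share = 0.3577.

share on y = 0.3577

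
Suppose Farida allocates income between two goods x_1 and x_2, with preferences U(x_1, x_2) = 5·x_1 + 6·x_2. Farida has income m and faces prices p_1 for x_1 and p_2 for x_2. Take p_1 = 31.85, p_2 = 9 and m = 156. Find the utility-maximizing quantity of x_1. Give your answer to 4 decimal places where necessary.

Perfect substitutes: compare marginal utility per dollar. 5/p_1 vs 6/p_2 → 0.157 vs 0.6667.
x_2 gives more utility per dollar, so spend all income on x_2: x_2* = m/p_2, x_1* = 0.
Numerically: x_1* = 0, x_2* = 17.3333.

x_1* = 0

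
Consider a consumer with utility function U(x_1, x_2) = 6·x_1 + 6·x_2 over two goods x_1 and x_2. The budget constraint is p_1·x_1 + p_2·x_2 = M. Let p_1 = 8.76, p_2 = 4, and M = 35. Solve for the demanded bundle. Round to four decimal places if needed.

x_2 gives more utility per dollar, so spend all income on x_2: x_2* = M/p_2, x_1* = 0.
Numerically: x_1* = 0, x_2* = 8.75.

x_1* = 0, x_2* = 8.75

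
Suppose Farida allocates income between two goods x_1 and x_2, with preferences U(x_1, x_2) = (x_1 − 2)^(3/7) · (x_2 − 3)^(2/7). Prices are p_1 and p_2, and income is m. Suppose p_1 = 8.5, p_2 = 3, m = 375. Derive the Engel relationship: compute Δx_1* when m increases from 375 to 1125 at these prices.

Δx_1* = 52.9412

MRS = (3/2)·(x_2−3)/(x_1−2). Tangency with p_1/p_2 gives x_2−3 = (2/3)·(p_1/p_2)·(x_1−2).
After buying the subsistence bundle (2, 3), a share 0.6 of the remaining income goes to x_1: x_1* = 2 + 0.6·(m − 2p_1 − 3p_2)/p_1.
Discretionary income = 375 − 2·8.5 − 3·3 = 349; x_1* = 2 + 0.6·349/8.5 = 26.6353.
At m' = 1125: x_1* = 79.5765. Change: 79.5765 − 26.6353 = 52.9412.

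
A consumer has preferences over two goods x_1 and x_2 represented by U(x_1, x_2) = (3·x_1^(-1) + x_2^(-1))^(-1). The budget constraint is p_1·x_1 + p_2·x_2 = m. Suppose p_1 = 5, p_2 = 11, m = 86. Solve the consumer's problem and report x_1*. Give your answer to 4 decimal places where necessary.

x_1* = 9.2655

From the CES first-order condition, 3·(x_2/x_1)^(2) = p_1/p_2.
Solve for the ratio: x_2/x_1 = [(1/3)·p_1/p_2]^(0.5).
Substitute x_2 = (x_2/x_1)·x_1 into the budget: x_1* = m/(p_1 + p_2·(x_2/x_1)).
Numerically x_2/x_1 = 0.389249, so x_1* = 86/(5 + 11·0.389249) = 9.2655.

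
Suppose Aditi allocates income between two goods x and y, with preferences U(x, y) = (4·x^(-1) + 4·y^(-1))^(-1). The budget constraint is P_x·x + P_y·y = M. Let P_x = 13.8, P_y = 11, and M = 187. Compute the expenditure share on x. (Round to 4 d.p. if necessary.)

share on x = 0.5283

From the CES first-order condition, (y/x)^(2) = P_x/P_y.
Hence y/x = (P_x/P_y)^(1/(2)), i.e. raised to the 0.5 power.
With the ratio pinned down, the budget gives x* = M/(P_x + P_y·(y/x)) and y* = (y/x)·x*.
Numerically y/x = 1.120065, so x* = 187/(13.8 + 11·1.120065) = 7.1591 and y* = 1.120065·7.1591 = 8.0186.
Expenditure on x: 13.8·7.1591 = 98.7952; share = 0.5283.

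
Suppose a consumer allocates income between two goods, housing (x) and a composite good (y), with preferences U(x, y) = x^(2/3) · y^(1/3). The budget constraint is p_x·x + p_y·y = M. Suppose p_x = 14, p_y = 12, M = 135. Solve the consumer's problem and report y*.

Demand: x*(p_x,p_y,M) = 2/3·M/p_x and y* = 1/3·M/p_y.
At p_x=14, p_y=12, M=135: y* = 1/3·135/12 = 3.75.

y* = 3.75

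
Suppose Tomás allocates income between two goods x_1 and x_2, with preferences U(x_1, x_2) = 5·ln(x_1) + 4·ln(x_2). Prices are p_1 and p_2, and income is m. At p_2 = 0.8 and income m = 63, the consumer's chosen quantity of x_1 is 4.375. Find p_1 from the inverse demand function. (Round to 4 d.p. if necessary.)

p_1 = 8

Tangency: MRS = (5/4)·x_2/x_1 = p_1/p_2.
Rearranging, p_2·x_2 = (4/5)·p_1·x_1. Substituting into the budget gives p_1·x_1·(1 + (4/5)) = m.
Demand: x_1*(p_1,p_2,m) = 5/9·m/p_1 and x_2* = 4/9·m/p_2.
Set x_1* = 4.375 in the demand function and solve for p_1: p_1 = 8.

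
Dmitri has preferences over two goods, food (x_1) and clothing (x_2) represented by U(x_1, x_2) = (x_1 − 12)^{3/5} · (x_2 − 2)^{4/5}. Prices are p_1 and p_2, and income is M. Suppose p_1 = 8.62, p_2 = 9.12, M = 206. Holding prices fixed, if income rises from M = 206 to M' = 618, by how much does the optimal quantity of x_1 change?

Discretionary income = 206 − 12·8.62 − 2·9.12 = 84.32; x_1* = 12 + 3/7·84.32/8.62 = 16.1922.
At M' = 618: x_1* = 36.6762. Change: 36.6762 − 16.1922 = 20.4839.

Δx_1* = 20.4839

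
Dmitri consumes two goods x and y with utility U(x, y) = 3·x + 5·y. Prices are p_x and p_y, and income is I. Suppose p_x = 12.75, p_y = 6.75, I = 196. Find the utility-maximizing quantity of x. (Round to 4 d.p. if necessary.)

Numerically: x* = 0, y* = 29.037.

x* = 0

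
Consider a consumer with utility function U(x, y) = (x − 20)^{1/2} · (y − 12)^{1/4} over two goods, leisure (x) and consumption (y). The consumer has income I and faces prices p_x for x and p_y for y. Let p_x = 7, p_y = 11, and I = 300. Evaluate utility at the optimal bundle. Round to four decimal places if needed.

V = 1.5673

Substituting into the budget: x* = 20 + 2/3·(I − 20·p_x − 12·p_y)/p_x, and y* = 12 + 1/3·(…)/p_y.
Discretionary income = 300 − 20·7 − 12·11 = 28; x* = 20 + 2/3·28/7 = 22.6667; y* = 12 + 1/3·28/11 = 12.8485.
Utility at the optimum: U(22.6667, 12.8485) = 1.5673.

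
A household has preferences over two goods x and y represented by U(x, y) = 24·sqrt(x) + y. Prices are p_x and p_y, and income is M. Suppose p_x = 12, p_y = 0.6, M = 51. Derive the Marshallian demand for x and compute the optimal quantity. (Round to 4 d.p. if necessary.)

Utility is quasi-linear in y; the FOC for x is 12/√x = p_x/p_y.
Thus x* = (12·p_y/p_x)² — independent of M — with the rest of income spent on y.
Plugging in: x* = (12·0.6/12)² = 0.36.

x* = 0.36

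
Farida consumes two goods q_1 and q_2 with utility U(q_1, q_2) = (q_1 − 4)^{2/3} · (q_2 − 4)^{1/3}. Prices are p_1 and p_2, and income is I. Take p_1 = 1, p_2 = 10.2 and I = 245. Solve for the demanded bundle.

This is Cobb-Douglas in (q_1−4, q_2−4): tangency gives 2/3·p_2·(q_2−4) = 1/3·p_1·(q_1−4).
Substituting into the budget: q_1* = 4 + 2/3·(I − 4·p_1 − 4·p_2)/p_1, and q_2* = 4 + 1/3·(…)/p_2.
Discretionary income = 245 − 4·1 − 4·10.2 = 200.2; q_1* = 4 + 2/3·200.2/1 = 137.4667; q_2* = 4 + 1/3·200.2/10.2 = 10.5425.

q_1* = 137.4667, q_2* = 10.5425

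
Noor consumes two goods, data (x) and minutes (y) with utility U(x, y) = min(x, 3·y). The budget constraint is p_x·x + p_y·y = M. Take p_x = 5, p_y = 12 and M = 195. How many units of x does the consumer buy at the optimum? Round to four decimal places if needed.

x* = 21.6667

Leontief preferences: the optimum is at the kink where x/3 = y/1, i.e. y = (1/3)·x.
Budget: p_x·x + p_y·(1/3)·x = M, so (3·p_x + p_y)·x = 3·M.
Demand: x*(p_x,p_y,M) = 3·M/(3·p_x + p_y), y* = M/(3·p_x + p_y).
Here 3·5 + 12 = 27, giving x* = 21.6667.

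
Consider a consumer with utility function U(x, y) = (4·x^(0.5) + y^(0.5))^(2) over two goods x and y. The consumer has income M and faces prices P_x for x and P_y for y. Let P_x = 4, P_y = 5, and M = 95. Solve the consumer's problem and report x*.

MU_x ∝ 4·x^(-0.5), MU_y ∝ y^(-0.5), so MRS = 4·(y/x)^(0.5) = P_x/P_y.
Hence y/x = ((1/4)·P_x/P_y)^(1/(0.5)), i.e. raised to the 2 power.
With the ratio pinned down, the budget gives x* = M/(P_x + P_y·(y/x)) and y* = (y/x)·x*.
Numerically y/x = 0.04, so x* = 95/(4 + 5·0.04) = 22.619.

x* = 22.619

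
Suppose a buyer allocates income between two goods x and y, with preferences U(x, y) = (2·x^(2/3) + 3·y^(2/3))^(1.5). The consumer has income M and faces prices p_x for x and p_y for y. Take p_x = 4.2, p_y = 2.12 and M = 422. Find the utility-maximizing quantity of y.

y* = 185.0843

MRS = MU_x/MU_y = (2/3)·(y/x)^(1/3). Set equal to p_x/p_y.
Hence y/x = ((3/2)·p_x/p_y)^(1/(1/3)), i.e. raised to the 3 power.
With the ratio pinned down, the budget gives x* = M/(p_x + p_y·(y/x)) and y* = (y/x)·x*.
Numerically y/x = 26.243035, so x* = 422/(4.2 + 2.12·26.243035) = 7.0527 and y* = 26.243035·7.0527 = 185.0843.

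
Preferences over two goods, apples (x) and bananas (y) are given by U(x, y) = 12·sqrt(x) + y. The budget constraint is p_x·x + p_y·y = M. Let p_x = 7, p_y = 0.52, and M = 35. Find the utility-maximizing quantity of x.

Set MRS = p_x/p_y: 6·x^(−1/2) = p_x/p_y.
Thus x* = (6·p_y/p_x)² — independent of M — with the rest of income spent on y.
Plugging in: x* = (6·0.52/7)² = 0.1987.

x* = 0.1987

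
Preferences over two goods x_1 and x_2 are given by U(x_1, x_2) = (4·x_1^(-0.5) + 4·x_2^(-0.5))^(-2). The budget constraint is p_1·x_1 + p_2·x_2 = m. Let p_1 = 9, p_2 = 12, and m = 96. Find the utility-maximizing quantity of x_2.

x_2* = 4.1916

MRS = MU_x_1/MU_x_2 = (x_2/x_1)^(1.5). Set equal to p_1/p_2.
Solve for the ratio: x_2/x_1 = [p_1/p_2]^(2/3).
With the ratio pinned down, the budget gives x_1* = m/(p_1 + p_2·(x_2/x_1)) and x_2* = (x_2/x_1)·x_1*.
Numerically x_2/x_1 = 0.825482, so x_1* = 96/(9 + 12·0.825482) = 5.0778 and x_2* = 0.825482·5.0778 = 4.1916.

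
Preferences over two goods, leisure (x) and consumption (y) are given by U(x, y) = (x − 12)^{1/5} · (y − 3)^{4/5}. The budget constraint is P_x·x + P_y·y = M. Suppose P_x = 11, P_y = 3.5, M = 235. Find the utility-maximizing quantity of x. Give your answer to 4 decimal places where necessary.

MRS = (1/4)·(y−3)/(x−12). Tangency with P_x/P_y gives y−3 = 4·(P_x/P_y)·(x−12).
After buying the subsistence bundle (12, 3), a share 0.2 of the remaining income goes to x: x* = 12 + 0.2·(M − 12P_x − 3P_y)/P_x.
Discretionary income = 235 − 12·11 − 3·3.5 = 92.5; x* = 12 + 0.2·92.5/11 = 13.6818.

x* = 13.6818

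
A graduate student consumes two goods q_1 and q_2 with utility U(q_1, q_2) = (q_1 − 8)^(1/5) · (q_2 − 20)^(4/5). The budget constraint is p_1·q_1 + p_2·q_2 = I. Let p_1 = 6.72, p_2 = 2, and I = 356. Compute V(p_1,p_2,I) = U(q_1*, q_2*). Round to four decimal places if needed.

V = 62.3848

MRS = (1/4)·(q_2−20)/(q_1−8). Tangency with p_1/p_2 gives q_2−20 = 4·(p_1/p_2)·(q_1−8).
Substituting into the budget: q_1* = 8 + 0.2·(I − 8·p_1 − 20·p_2)/p_1, and q_2* = 20 + 0.8·(…)/p_2.
Discretionary income = 356 − 8·6.72 − 20·2 = 262.24; q_1* = 8 + 0.2·262.24/6.72 = 15.8048; q_2* = 20 + 0.8·262.24/2 = 124.896.
Utility at the optimum: U(15.8048, 124.896) = 62.3848.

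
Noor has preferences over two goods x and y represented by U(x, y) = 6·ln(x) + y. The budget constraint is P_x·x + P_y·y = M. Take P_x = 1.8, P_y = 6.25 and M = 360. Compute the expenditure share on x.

share on x = 0.1042

MU_x = 6/x, MU_y = 1. Tangency: 6/x = P_x/P_y.
So x*(P_x,P_y) = 6·P_y/P_x, independent of income; and y* = (M − 6·P_y)/P_y.
At the given prices: x* = 6·6.25/1.8 = 20.8333, and y* = 51.6.
Expenditure on x: 1.8·20.8333 = 37.5; share = 0.1042.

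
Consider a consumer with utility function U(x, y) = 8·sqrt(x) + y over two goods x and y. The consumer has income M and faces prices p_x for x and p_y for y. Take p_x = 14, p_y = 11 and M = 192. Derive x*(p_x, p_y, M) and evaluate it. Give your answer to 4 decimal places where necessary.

Utility is quasi-linear in y; the FOC for x is 4/√x = p_x/p_y.
Thus x* = (4·p_y/p_x)² — independent of M — with the rest of income spent on y.
Plugging in: x* = (4·11/14)² = 9.8776.

x* = 9.8776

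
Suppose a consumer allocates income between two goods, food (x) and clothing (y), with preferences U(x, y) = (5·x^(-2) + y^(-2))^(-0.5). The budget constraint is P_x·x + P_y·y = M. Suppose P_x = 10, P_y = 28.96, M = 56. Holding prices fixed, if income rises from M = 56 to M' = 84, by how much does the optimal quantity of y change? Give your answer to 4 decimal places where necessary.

Numerically y/x = 0.410277, so x* = 56/(10 + 28.96·0.410277) = 2.5592 and y* = 0.410277·2.5592 = 1.05.
At M' = 84: y* = 1.575. Change: 1.575 − 1.05 = 0.525.

Δy* = 0.525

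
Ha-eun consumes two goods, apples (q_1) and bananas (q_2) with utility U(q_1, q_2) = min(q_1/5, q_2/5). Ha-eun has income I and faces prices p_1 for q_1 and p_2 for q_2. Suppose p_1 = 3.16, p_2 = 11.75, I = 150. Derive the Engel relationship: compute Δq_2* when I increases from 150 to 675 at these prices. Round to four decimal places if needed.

Leontief preferences: the optimum is at the kink where q_1/5 = q_2/5, i.e. q_2 = q_1.
Budget: p_1·q_1 + p_2·q_1 = I, so (5·p_1 + 5·p_2)·q_1 = 5·I.
Demand: q_1*(p_1,p_2,I) = 5·I/(5·p_1 + 5·p_2), q_2* = 5·I/(5·p_1 + 5·p_2).
Here 5·3.16 + 5·11.75 = 74.55, giving q_2* = 10.0604.
At I' = 675: q_2* = 45.2716. Change: 45.2716 − 10.0604 = 35.2113.

Δq_2* = 35.2113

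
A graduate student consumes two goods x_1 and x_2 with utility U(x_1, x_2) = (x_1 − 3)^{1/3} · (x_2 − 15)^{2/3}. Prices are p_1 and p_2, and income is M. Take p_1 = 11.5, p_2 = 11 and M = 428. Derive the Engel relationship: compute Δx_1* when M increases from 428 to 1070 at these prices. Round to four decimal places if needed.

Δx_1* = 18.6087

Let x_1' = x_1−3, x_2' = x_2−15. MRS = (1/2)·x_2'/x_1' = p_1/p_2.
Substituting into the budget: x_1* = 3 + 1/3·(M − 3·p_1 − 15·p_2)/p_1, and x_2* = 15 + 2/3·(…)/p_2.
Discretionary income = 428 − 3·11.5 − 15·11 = 228.5; x_1* = 3 + 1/3·228.5/11.5 = 9.6232.
At M' = 1070: x_1* = 28.2319. Change: 28.2319 − 9.6232 = 18.6087.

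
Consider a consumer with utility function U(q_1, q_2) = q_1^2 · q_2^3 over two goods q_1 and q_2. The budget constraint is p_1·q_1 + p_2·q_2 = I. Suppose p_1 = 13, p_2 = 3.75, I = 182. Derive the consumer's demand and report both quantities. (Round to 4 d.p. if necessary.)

q_1* = 5.6, q_2* = 29.12

Tangency: MRS = (2/3)·q_2/q_1 = p_1/p_2.
So 2·p_2·q_2 = 3·p_1·q_1; combined with the budget, a share 0.4 of income goes to q_1.
Demand: q_1*(p_1,p_2,I) = 0.4·I/p_1 and q_2* = 0.6·I/p_2.
At p_1=13, p_2=3.75, I=182: q_1* = 0.4·182/13 = 5.6, q_2* = 29.12.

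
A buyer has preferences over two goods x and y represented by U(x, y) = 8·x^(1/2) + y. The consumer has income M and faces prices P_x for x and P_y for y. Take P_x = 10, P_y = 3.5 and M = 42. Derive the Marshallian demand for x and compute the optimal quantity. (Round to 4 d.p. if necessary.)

Plugging in: x* = (4·3.5/10)² = 1.96.

x* = 1.96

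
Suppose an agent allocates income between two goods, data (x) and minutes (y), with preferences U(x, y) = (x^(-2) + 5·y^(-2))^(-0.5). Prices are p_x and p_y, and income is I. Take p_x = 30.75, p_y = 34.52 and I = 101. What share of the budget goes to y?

MU_x ∝ x^(-3), MU_y ∝ 5·y^(-3), so MRS = (1/5)·(y/x)^(3) = p_x/p_y.
Hence y/x = (5·p_x/p_y)^(1/(3)), i.e. raised to the 1/3 power.
With the ratio pinned down, the budget gives x* = I/(p_x + p_y·(y/x)) and y* = (y/x)·x*.
Numerically y/x = 1.645311, so x* = 101/(30.75 + 34.52·1.645311) = 1.1537 and y* = 1.645311·1.1537 = 1.8982.
Expenditure on y: 34.52·1.8982 = 65.5244; share = 0.6488.

share on y = 0.6488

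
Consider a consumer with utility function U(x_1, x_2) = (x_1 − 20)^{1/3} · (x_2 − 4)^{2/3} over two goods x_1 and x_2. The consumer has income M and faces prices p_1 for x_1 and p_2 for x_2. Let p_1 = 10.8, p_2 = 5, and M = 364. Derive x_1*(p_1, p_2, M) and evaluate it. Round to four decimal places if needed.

After buying the subsistence bundle (20, 4), a share 1/3 of the remaining income goes to x_1: x_1* = 20 + 1/3·(M − 20p_1 − 4p_2)/p_1.
Discretionary income = 364 − 20·10.8 − 4·5 = 128; x_1* = 20 + 1/3·128/10.8 = 23.9506.

x_1* = 23.9506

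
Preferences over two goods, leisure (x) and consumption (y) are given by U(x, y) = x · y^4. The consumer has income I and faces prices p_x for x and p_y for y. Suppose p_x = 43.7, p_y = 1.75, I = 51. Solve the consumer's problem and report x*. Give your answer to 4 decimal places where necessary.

x* = 0.2334

Tangency: MRS = (1/4)·y/x = p_x/p_y.
Rearranging, p_y·y = 4·p_x·x. Substituting into the budget gives p_x·x·(1 + 4) = I.
Demand: x*(p_x,p_y,I) = 0.2·I/p_x and y* = 0.8·I/p_y.
At p_x=43.7, p_y=1.75, I=51: x* = 0.2·51/43.7 = 0.2334.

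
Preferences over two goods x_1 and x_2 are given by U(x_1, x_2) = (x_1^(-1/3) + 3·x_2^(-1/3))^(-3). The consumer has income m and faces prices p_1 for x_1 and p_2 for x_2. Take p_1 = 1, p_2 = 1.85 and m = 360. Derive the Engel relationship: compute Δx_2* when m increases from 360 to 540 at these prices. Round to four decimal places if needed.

MU_x_1 ∝ x_1^(-4/3), MU_x_2 ∝ 3·x_2^(-4/3), so MRS = (1/3)·(x_2/x_1)^(4/3) = p_1/p_2.
Solve for the ratio: x_2/x_1 = [3·p_1/p_2]^(0.75).
With the ratio pinned down, the budget gives x_1* = m/(p_1 + p_2·(x_2/x_1)) and x_2* = (x_2/x_1)·x_1*.
Numerically x_2/x_1 = 1.437018, so x_1* = 360/(1 + 1.85·1.437018) = 98.4014 and x_2* = 1.437018·98.4014 = 141.4046.
At m' = 540: x_2* = 212.1069. Change: 212.1069 − 141.4046 = 70.7023.

Δx_2* = 70.7023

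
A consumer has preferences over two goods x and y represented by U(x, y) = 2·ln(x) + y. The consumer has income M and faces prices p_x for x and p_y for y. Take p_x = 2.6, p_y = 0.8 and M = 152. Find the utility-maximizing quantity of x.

x* = 0.6154

MU_x = 2/x, MU_y = 1. Tangency: 2/x = p_x/p_y.
So x*(p_x,p_y) = 2·p_y/p_x, independent of income; and y* = (M − 2·p_y)/p_y.
At the given prices: x* = 2·0.8/2.6 = 0.6154.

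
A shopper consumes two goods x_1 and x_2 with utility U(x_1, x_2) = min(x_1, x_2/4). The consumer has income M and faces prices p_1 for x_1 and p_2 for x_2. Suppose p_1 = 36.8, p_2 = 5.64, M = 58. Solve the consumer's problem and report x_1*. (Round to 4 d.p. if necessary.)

x_1* = 0.9771

Leontief preferences: the optimum is at the kink where x_1/1 = x_2/4, i.e. x_2 = 4·x_1.
Budget: p_1·x_1 + p_2·4·x_1 = M, so (p_1 + 4·p_2)·x_1 = M.
Demand: x_1*(p_1,p_2,M) = M/(p_1 + 4·p_2), x_2* = 4·M/(p_1 + 4·p_2).
Here 36.8 + 4·5.64 = 59.36, giving x_1* = 0.9771.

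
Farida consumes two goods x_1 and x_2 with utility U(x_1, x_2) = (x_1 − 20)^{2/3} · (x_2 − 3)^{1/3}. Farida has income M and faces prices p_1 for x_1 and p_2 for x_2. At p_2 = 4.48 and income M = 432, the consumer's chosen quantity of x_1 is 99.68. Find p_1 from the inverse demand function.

p_1 = 3

MRS = 2·(x_2−3)/(x_1−20). Tangency with p_1/p_2 gives x_2−3 = (1/2)·(p_1/p_2)·(x_1−20).
After buying the subsistence bundle (20, 3), a share 2/3 of the remaining income goes to x_1: x_1* = 20 + 2/3·(M − 20p_1 − 3p_2)/p_1.
Set x_1* = 99.68 in the demand function and solve for p_1: p_1 = 3.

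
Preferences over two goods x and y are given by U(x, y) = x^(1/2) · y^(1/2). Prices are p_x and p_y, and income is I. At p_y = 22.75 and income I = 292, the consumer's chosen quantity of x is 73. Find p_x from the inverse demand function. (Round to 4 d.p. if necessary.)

p_x = 2

The MRS is y/x. Set MRS = p_x/p_y.
Rearranging, p_y·y = p_x·x. Substituting into the budget gives p_x·x·(1 + 1) = I.
Demand: x*(p_x,p_y,I) = 0.5·I/p_x and y* = 0.5·I/p_y.
Set x* = 73 in the demand function and solve for p_x: p_x = 2.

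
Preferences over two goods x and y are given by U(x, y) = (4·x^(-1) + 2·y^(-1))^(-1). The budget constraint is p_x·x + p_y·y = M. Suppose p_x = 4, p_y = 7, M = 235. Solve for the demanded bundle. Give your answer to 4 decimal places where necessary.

x* = 30.3553, y* = 16.2256

From the CES first-order condition, 2·(y/x)^(2) = p_x/p_y.
Hence y/x = ((1/2)·p_x/p_y)^(1/(2)), i.e. raised to the 0.5 power.
With the ratio pinned down, the budget gives x* = M/(p_x + p_y·(y/x)) and y* = (y/x)·x*.
Numerically y/x = 0.534522, so x* = 235/(4 + 7·0.534522) = 30.3553 and y* = 0.534522·30.3553 = 16.2256.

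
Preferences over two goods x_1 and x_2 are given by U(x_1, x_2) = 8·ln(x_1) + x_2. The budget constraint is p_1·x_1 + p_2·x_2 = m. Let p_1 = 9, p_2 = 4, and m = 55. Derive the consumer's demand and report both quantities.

x_1* = 3.5556, x_2* = 5.75

MU_x_1 = 8/x_1, MU_x_2 = 1. Tangency: 8/x_1 = p_1/p_2.
So x_1*(p_1,p_2) = 8·p_2/p_1, independent of income; and x_2* = (m − 8·p_2)/p_2.
At the given prices: x_1* = 8·4/9 = 3.5556, and x_2* = 5.75.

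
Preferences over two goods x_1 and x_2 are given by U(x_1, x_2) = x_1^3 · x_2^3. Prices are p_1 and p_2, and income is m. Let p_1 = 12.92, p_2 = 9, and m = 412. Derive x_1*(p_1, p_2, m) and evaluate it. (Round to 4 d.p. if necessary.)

The MRS is x_2/x_1. Set MRS = p_1/p_2.
So 3·p_2·x_2 = 3·p_1·x_1; combined with the budget, a share 0.5 of income goes to x_1.
Demand: x_1*(p_1,p_2,m) = 0.5·m/p_1 and x_2* = 0.5·m/p_2.
At p_1=12.92, p_2=9, m=412: x_1* = 0.5·412/12.92 = 15.9443.

x_1* = 15.9443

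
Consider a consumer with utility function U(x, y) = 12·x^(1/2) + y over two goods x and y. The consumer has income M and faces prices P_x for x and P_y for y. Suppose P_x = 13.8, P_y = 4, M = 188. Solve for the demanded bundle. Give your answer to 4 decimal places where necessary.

Utility is quasi-linear in y; the FOC for x is 6/√x = P_x/P_y.
Solve: √x = 6·P_y/P_x, so x*(P_x,P_y) = (6·P_y/P_x)², and y* = (M − P_x·x*)/P_y.
Plugging in: x* = (6·4/13.8)² = 3.0246, y* = 36.5652.

x* = 3.0246, y* = 36.5652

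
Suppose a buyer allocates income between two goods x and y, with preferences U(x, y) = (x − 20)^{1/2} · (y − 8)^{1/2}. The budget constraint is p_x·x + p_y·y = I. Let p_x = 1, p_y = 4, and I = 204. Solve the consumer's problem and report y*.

y* = 27

Let x' = x−20, y' = y−8. MRS = y'/x' = p_x/p_y.
After buying the subsistence bundle (20, 8), a share 0.5 of the remaining income goes to x: x* = 20 + 0.5·(I − 20p_x − 8p_y)/p_x.
Discretionary income = 204 − 20·1 − 8·4 = 152; y* = 8 + 0.5·152/4 = 27.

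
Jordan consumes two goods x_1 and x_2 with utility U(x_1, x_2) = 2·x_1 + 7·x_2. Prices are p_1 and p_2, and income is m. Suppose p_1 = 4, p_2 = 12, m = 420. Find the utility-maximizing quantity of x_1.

x_1* = 0

Linear utility — the consumer picks whichever good has higher MU/price: 2/4 = 0.5 vs 7/12 = 0.5833.
x_2 gives more utility per dollar, so spend all income on x_2: x_2* = m/p_2, x_1* = 0.
Numerically: x_1* = 0, x_2* = 35.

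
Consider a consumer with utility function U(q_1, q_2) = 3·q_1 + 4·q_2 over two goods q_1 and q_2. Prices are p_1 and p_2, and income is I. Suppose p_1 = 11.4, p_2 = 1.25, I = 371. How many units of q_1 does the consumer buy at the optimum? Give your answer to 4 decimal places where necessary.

q_1* = 0

q_2 gives more utility per dollar, so spend all income on q_2: q_2* = I/p_2, q_1* = 0.
Numerically: q_1* = 0, q_2* = 296.8.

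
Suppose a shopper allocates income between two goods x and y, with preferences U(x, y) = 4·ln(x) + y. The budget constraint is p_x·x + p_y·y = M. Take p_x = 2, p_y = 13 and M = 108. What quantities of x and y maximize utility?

x* = 26, y* = 4.3077

So x*(p_x,p_y) = 4·p_y/p_x, independent of income; and y* = (M − 4·p_y)/p_y.
At the given prices: x* = 4·13/2 = 26, and y* = 4.3077.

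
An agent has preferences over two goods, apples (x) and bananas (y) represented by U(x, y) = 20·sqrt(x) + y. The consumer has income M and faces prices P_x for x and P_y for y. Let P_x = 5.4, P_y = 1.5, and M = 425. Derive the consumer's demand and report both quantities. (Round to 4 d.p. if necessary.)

x* = 7.716, y* = 255.5556

MU_x = 10/√x, MU_y = 1. Tangency: 10/√x = P_x/P_y.
Solve: √x = 10·P_y/P_x, so x*(P_x,P_y) = (10·P_y/P_x)², and y* = (M − P_x·x*)/P_y.
Plugging in: x* = (10·1.5/5.4)² = 7.716, y* = 255.5556.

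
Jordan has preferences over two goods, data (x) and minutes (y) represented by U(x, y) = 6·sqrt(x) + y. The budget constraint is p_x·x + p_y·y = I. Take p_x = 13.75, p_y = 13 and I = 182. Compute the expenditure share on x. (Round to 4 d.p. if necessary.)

share on x = 0.6078

Solve: √x = 3·p_y/p_x, so x*(p_x,p_y) = (3·p_y/p_x)², and y* = (I − p_x·x*)/p_y.
Plugging in: x* = (3·13/13.75)² = 8.045, y* = 5.4909.
Expenditure on x: 13.75·8.045 = 110.6182; share = 0.6078.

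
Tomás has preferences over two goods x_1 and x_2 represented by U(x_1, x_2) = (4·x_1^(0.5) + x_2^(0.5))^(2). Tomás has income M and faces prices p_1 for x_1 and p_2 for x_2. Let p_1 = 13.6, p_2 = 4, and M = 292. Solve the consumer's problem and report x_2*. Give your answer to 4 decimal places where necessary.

Numerically x_2/x_1 = 0.7225, so x_1* = 292/(13.6 + 4·0.7225) = 17.7077 and x_2* = 0.7225·17.7077 = 12.7938.

x_2* = 12.7938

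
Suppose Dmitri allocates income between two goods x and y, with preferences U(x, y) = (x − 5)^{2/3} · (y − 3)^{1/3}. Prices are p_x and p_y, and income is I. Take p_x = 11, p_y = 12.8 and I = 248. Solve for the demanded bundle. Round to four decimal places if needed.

Let x' = x−5, y' = y−3. MRS = 2·y'/x' = p_x/p_y.
After buying the subsistence bundle (5, 3), a share 2/3 of the remaining income goes to x: x* = 5 + 2/3·(I − 5p_x − 3p_y)/p_x.
Discretionary income = 248 − 5·11 − 3·12.8 = 154.6; x* = 5 + 2/3·154.6/11 = 14.3697; y* = 3 + 1/3·154.6/12.8 = 7.026.

x* = 14.3697, y* = 7.026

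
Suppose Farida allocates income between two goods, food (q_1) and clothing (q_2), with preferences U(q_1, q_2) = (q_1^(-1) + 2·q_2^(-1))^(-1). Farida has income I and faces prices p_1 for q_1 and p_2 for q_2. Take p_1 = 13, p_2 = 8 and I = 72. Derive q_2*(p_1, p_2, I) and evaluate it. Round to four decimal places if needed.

From the CES first-order condition, (1/2)·(q_2/q_1)^(2) = p_1/p_2.
Hence q_2/q_1 = (2·p_1/p_2)^(1/(2)), i.e. raised to the 0.5 power.
Substitute q_2 = (q_2/q_1)·q_1 into the budget: q_1* = I/(p_1 + p_2·(q_2/q_1)).
Numerically q_2/q_1 = 1.802776, so q_1* = 72/(13 + 8·1.802776) = 2.6256 and q_2* = 1.802776·2.6256 = 4.7334.

q_2* = 4.7334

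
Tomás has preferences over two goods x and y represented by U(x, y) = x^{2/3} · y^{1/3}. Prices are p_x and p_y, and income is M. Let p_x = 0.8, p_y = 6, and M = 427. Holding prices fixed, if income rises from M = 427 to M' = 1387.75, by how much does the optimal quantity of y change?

Δy* = 53.375

Demand: x*(p_x,p_y,M) = 2/3·M/p_x and y* = 1/3·M/p_y.
At p_x=0.8, p_y=6, M=427: y* = 1/3·427/6 = 23.7222.
At M' = 1387.75: y* = 77.0972. Change: 77.0972 − 23.7222 = 53.375.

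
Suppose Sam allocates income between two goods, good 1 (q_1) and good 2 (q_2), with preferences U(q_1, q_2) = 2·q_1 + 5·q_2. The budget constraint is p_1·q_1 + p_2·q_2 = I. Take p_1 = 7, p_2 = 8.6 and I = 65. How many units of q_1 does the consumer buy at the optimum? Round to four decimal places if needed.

q_1* = 0

Perfect substitutes: compare marginal utility per dollar. 2/p_1 vs 5/p_2 → 0.2857 vs 0.5814.
q_2 gives more utility per dollar, so spend all income on q_2: q_2* = I/p_2, q_1* = 0.
Numerically: q_1* = 0, q_2* = 7.5581.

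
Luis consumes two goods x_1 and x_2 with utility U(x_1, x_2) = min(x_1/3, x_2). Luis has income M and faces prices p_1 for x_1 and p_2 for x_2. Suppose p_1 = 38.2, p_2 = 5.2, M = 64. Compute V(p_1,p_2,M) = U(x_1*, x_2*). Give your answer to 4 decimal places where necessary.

Leontief preferences: the optimum is at the kink where x_1/3 = x_2/1, i.e. x_2 = (1/3)·x_1.
Budget: p_1·x_1 + p_2·(1/3)·x_1 = M, so (3·p_1 + p_2)·x_1 = 3·M.
Demand: x_1*(p_1,p_2,M) = 3·M/(3·p_1 + p_2), x_2* = M/(3·p_1 + p_2).
Here 3·38.2 + 5.2 = 119.8, giving x_1* = 1.6027 and x_2* = 0.5342.
Utility at the optimum: U(1.6027, 0.5342) = 0.5342.

V = 0.5342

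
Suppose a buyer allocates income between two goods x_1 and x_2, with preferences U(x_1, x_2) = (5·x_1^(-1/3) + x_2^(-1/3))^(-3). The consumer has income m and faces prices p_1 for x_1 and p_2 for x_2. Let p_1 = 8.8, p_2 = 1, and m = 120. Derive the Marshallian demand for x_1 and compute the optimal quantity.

From the CES first-order condition, 5·(x_2/x_1)^(4/3) = p_1/p_2.
Solve for the ratio: x_2/x_1 = [(1/5)·p_1/p_2]^(0.75).
Substitute x_2 = (x_2/x_1)·x_1 into the budget: x_1* = m/(p_1 + p_2·(x_2/x_1)).
Numerically x_2/x_1 = 1.528039, so x_1* = 120/(8.8 + 1·1.528039) = 11.6189.

x_1* = 11.6189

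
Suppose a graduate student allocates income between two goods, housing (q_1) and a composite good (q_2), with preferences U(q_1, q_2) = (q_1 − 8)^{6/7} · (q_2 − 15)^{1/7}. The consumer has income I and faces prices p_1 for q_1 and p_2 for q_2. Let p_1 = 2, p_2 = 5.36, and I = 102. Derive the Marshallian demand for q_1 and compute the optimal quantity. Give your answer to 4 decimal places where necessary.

q_1* = 10.4

Let q_1' = q_1−8, q_2' = q_2−15. MRS = 6·q_2'/q_1' = p_1/p_2.
After buying the subsistence bundle (8, 15), a share 6/7 of the remaining income goes to q_1: q_1* = 8 + 6/7·(I − 8p_1 − 15p_2)/p_1.
Discretionary income = 102 − 8·2 − 15·5.36 = 5.6; q_1* = 8 + 6/7·5.6/2 = 10.4.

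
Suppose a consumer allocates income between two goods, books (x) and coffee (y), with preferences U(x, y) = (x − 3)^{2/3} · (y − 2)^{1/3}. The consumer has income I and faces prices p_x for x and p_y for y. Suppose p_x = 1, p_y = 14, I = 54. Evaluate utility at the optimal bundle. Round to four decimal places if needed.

This is Cobb-Douglas in (x−3, y−2): tangency gives 2/3·p_y·(y−2) = 1/3·p_x·(x−3).
Substituting into the budget: x* = 3 + 2/3·(I − 3·p_x − 2·p_y)/p_x, and y* = 2 + 1/3·(…)/p_y.
Discretionary income = 54 − 3·1 − 2·14 = 23; x* = 3 + 2/3·23/1 = 18.3333; y* = 2 + 1/3·23/14 = 2.5476.
Utility at the optimum: U(18.3333, 2.5476) = 5.0495.

V = 5.0495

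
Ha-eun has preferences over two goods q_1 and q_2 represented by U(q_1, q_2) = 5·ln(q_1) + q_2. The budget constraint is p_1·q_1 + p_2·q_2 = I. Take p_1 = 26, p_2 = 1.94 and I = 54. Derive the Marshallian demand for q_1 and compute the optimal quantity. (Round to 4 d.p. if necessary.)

MU_q_1 = 5/q_1, MU_q_2 = 1. Tangency: 5/q_1 = p_1/p_2.
So q_1*(p_1,p_2) = 5·p_2/p_1, independent of income; and q_2* = (I − 5·p_2)/p_2.
At the given prices: q_1* = 5·1.94/26 = 0.3731.

q_1* = 0.3731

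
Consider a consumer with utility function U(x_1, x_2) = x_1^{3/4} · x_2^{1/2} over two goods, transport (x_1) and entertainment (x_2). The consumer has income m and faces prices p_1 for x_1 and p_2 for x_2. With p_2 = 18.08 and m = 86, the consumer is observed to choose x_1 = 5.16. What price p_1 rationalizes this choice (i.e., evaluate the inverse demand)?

p_1 = 10

The MRS is (3/2)·x_2/x_1. Set MRS = p_1/p_2.
Rearranging, p_2·x_2 = (2/3)·p_1·x_1. Substituting into the budget gives p_1·x_1·(1 + (2/3)) = m.
Demand: x_1*(p_1,p_2,m) = 0.6·m/p_1 and x_2* = 0.4·m/p_2.
Set x_1* = 5.16 in the demand function and solve for p_1: p_1 = 10.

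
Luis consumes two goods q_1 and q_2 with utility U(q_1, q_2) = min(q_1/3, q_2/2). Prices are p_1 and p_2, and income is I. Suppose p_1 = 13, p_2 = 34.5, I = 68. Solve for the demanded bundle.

q_1* = 1.8889, q_2* = 1.2593

Leontief preferences: the optimum is at the kink where q_1/3 = q_2/2, i.e. q_2 = (2/3)·q_1.
Budget: p_1·q_1 + p_2·(2/3)·q_1 = I, so (3·p_1 + 2·p_2)·q_1 = 3·I.
Demand: q_1*(p_1,p_2,I) = 3·I/(3·p_1 + 2·p_2), q_2* = 2·I/(3·p_1 + 2·p_2).
Here 3·13 + 2·34.5 = 108, giving q_1* = 1.8889 and q_2* = 1.2593.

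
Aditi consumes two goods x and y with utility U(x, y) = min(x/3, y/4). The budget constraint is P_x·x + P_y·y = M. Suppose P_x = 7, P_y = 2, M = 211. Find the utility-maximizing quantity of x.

Leontief preferences: the optimum is at the kink where x/3 = y/4, i.e. y = (4/3)·x.
Budget: P_x·x + P_y·(4/3)·x = M, so (3·P_x + 4·P_y)·x = 3·M.
Demand: x*(P_x,P_y,M) = 3·M/(3·P_x + 4·P_y), y* = 4·M/(3·P_x + 4·P_y).
Here 3·7 + 4·2 = 29, giving x* = 21.8276.

x* = 21.8276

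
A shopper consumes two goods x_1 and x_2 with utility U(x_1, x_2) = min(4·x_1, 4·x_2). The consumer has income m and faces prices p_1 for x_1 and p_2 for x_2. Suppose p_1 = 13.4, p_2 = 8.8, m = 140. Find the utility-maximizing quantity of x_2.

Leontief preferences: the optimum is at the kink where x_1/4 = x_2/4, i.e. x_2 = x_1.
Budget: p_1·x_1 + p_2·x_1 = m, so (4·p_1 + 4·p_2)·x_1 = 4·m.
Demand: x_1*(p_1,p_2,m) = 4·m/(4·p_1 + 4·p_2), x_2* = 4·m/(4·p_1 + 4·p_2).
Here 4·13.4 + 4·8.8 = 88.8, giving x_2* = 6.3063.

x_2* = 6.3063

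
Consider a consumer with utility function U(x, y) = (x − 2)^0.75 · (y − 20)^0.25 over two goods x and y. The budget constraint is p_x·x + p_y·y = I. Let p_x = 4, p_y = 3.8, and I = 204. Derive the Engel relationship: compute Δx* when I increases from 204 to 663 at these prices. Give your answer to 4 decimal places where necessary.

MRS = 3·(y−20)/(x−2). Tangency with p_x/p_y gives y−20 = (1/3)·(p_x/p_y)·(x−2).
Substituting into the budget: x* = 2 + 0.75·(I − 2·p_x − 20·p_y)/p_x, and y* = 20 + 0.25·(…)/p_y.
Discretionary income = 204 − 2·4 − 20·3.8 = 120; x* = 2 + 0.75·120/4 = 24.5.
At I' = 663: x* = 110.5625. Change: 110.5625 − 24.5 = 86.0625.

Δx* = 86.0625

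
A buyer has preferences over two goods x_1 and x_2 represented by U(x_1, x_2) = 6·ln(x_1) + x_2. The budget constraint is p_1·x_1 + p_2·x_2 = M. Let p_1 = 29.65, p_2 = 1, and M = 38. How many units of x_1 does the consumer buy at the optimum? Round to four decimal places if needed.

Set MRS = p_1/p_2: (6/x_1)/1 = p_1/p_2.
So x_1*(p_1,p_2) = 6·p_2/p_1, independent of income; and x_2* = (M − 6·p_2)/p_2.
At the given prices: x_1* = 6·1/29.65 = 0.2024.

x_1* = 0.2024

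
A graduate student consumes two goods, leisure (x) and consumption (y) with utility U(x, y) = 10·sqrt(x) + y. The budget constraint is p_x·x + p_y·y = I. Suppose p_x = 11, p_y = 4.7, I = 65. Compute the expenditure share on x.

share on x = 0.7724

MU_x = 5/√x, MU_y = 1. Tangency: 5/√x = p_x/p_y.
Solve: √x = 5·p_y/p_x, so x*(p_x,p_y) = (5·p_y/p_x)², and y* = (I − p_x·x*)/p_y.
Plugging in: x* = (5·4.7/11)² = 4.564, y* = 3.148.
Expenditure on x: 11·4.564 = 50.2045; share = 0.7724.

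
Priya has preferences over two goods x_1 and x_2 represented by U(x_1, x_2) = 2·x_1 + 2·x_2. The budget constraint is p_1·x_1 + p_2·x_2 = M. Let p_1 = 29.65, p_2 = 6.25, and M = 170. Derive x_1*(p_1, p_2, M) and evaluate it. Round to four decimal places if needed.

Perfect substitutes: compare marginal utility per dollar. 2/p_1 vs 2/p_2 → 0.0675 vs 0.32.
x_2 gives more utility per dollar, so spend all income on x_2: x_2* = M/p_2, x_1* = 0.
Numerically: x_1* = 0, x_2* = 27.2.

x_1* = 0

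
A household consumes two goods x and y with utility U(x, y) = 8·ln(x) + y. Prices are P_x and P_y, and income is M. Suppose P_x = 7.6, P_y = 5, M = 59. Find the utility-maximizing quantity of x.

MU_x = 8/x, MU_y = 1. Tangency: 8/x = P_x/P_y.
So x*(P_x,P_y) = 8·P_y/P_x, independent of income; and y* = (M − 8·P_y)/P_y.
At the given prices: x* = 8·5/7.6 = 5.2632.

x* = 5.2632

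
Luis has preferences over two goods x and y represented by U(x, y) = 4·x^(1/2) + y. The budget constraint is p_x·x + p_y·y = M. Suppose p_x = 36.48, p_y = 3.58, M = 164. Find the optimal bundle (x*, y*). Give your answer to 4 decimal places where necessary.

Utility is quasi-linear in y; the FOC for x is 2/√x = p_x/p_y.
Thus x* = (2·p_y/p_x)² — independent of M — with the rest of income spent on y.
Plugging in: x* = (2·3.58/36.48)² = 0.0385, y* = 45.4175.

x* = 0.0385, y* = 45.4175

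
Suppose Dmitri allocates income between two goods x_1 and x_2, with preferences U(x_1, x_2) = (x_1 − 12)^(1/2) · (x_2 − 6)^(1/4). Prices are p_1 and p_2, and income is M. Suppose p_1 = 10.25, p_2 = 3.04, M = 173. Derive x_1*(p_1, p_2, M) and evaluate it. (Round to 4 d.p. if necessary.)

x_1* = 14.0657

MRS = 2·(x_2−6)/(x_1−12). Tangency with p_1/p_2 gives x_2−6 = (1/2)·(p_1/p_2)·(x_1−12).
After buying the subsistence bundle (12, 6), a share 2/3 of the remaining income goes to x_1: x_1* = 12 + 2/3·(M − 12p_1 − 6p_2)/p_1.
Discretionary income = 173 − 12·10.25 − 6·3.04 = 31.76; x_1* = 12 + 2/3·31.76/10.25 = 14.0657.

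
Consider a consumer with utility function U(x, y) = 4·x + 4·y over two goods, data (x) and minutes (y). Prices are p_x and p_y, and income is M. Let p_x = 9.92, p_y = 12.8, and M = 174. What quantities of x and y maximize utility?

Linear utility — the consumer picks whichever good has higher MU/price: 4/9.92 = 0.4032 vs 4/12.8 = 0.3125.
x gives more utility per dollar, so spend all income on x: x* = M/p_x, y* = 0.
Numerically: x* = 17.5403, y* = 0.

x* = 17.5403, y* = 0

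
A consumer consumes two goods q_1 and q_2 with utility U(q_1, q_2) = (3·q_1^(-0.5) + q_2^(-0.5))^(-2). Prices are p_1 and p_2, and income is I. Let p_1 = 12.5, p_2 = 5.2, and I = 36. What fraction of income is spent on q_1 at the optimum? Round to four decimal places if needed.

Substitute q_2 = (q_2/q_1)·q_1 into the budget: q_1* = I/(p_1 + p_2·(q_2/q_1)).
Numerically q_2/q_1 = 0.862694, so q_1* = 36/(12.5 + 5.2·0.862694) = 2.1194 and q_2* = 0.862694·2.1194 = 1.8284.
Expenditure on q_1: 12.5·2.1194 = 26.4924; share = 0.7359.

share on q_1 = 0.7359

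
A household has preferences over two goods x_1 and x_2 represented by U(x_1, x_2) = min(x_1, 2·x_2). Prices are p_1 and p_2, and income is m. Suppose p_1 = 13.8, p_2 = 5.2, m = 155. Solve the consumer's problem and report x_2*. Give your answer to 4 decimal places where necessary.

Leontief preferences: the optimum is at the kink where x_1/2 = x_2/1, i.e. x_2 = (1/2)·x_1.
Budget: p_1·x_1 + p_2·(1/2)·x_1 = m, so (2·p_1 + p_2)·x_1 = 2·m.
Demand: x_1*(p_1,p_2,m) = 2·m/(2·p_1 + p_2), x_2* = m/(2·p_1 + p_2).
Here 2·13.8 + 5.2 = 32.8, giving x_2* = 4.7256.

x_2* = 4.7256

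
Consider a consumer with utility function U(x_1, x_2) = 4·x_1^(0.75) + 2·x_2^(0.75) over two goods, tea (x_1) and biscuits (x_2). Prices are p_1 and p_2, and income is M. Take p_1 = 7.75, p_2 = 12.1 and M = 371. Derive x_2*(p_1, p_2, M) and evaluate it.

With the ratio pinned down, the budget gives x_1* = M/(p_1 + p_2·(x_2/x_1)) and x_2* = (x_2/x_1)·x_1*.
Numerically x_2/x_1 = 0.010518, so x_1* = 371/(7.75 + 12.1·0.010518) = 47.0975 and x_2* = 0.010518·47.0975 = 0.4954.

x_2* = 0.4954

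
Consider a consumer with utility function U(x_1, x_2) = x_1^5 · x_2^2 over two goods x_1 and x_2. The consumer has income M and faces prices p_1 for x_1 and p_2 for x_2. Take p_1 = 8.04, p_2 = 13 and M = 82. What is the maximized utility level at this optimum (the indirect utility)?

V = 66642.8791

Demand: x_1*(p_1,p_2,M) = 5/7·M/p_1 and x_2* = 2/7·M/p_2.
At p_1=8.04, p_2=13, M=82: x_1* = 5/7·82/8.04 = 7.285, x_2* = 1.8022.
Utility at the optimum: U(7.285, 1.8022) = 66642.8791.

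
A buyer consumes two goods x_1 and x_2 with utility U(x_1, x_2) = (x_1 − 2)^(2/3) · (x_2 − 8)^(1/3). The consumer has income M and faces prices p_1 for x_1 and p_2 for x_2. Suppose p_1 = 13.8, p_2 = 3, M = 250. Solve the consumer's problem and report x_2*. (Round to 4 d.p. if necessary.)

x_2* = 30.0444

MRS = 2·(x_2−8)/(x_1−2). Tangency with p_1/p_2 gives x_2−8 = (1/2)·(p_1/p_2)·(x_1−2).
Substituting into the budget: x_1* = 2 + 2/3·(M − 2·p_1 − 8·p_2)/p_1, and x_2* = 8 + 1/3·(…)/p_2.
Discretionary income = 250 − 2·13.8 − 8·3 = 198.4; x_2* = 8 + 1/3·198.4/3 = 30.0444.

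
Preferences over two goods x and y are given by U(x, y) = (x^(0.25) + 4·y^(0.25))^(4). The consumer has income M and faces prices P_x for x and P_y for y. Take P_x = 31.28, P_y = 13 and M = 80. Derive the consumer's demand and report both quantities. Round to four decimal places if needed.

From the CES first-order condition, (1/4)·(y/x)^(0.75) = P_x/P_y.
Hence y/x = (4·P_x/P_y)^(1/(0.75)), i.e. raised to the 4/3 power.
With the ratio pinned down, the budget gives x* = M/(P_x + P_y·(y/x)) and y* = (y/x)·x*.
Numerically y/x = 20.472828, so x* = 80/(31.28 + 13·20.472828) = 0.269 and y* = 20.472828·0.269 = 5.5067.

x* = 0.269, y* = 5.5067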